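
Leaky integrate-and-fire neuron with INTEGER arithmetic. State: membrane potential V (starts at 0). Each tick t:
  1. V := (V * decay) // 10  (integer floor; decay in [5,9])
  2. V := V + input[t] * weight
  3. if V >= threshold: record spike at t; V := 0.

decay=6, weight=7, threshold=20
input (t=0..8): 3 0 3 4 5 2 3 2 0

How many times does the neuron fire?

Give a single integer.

t=0: input=3 -> V=0 FIRE
t=1: input=0 -> V=0
t=2: input=3 -> V=0 FIRE
t=3: input=4 -> V=0 FIRE
t=4: input=5 -> V=0 FIRE
t=5: input=2 -> V=14
t=6: input=3 -> V=0 FIRE
t=7: input=2 -> V=14
t=8: input=0 -> V=8

Answer: 5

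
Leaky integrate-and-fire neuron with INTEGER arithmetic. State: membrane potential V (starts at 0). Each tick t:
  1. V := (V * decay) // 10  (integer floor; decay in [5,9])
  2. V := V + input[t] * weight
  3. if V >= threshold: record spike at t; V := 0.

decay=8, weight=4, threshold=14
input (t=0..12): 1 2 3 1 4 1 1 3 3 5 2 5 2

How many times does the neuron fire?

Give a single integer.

Answer: 5

Derivation:
t=0: input=1 -> V=4
t=1: input=2 -> V=11
t=2: input=3 -> V=0 FIRE
t=3: input=1 -> V=4
t=4: input=4 -> V=0 FIRE
t=5: input=1 -> V=4
t=6: input=1 -> V=7
t=7: input=3 -> V=0 FIRE
t=8: input=3 -> V=12
t=9: input=5 -> V=0 FIRE
t=10: input=2 -> V=8
t=11: input=5 -> V=0 FIRE
t=12: input=2 -> V=8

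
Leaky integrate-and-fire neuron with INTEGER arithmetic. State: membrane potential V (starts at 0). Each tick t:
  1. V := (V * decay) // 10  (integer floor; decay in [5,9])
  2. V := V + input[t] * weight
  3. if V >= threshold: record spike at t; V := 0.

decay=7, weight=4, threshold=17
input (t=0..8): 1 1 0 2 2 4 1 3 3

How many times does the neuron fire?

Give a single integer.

Answer: 2

Derivation:
t=0: input=1 -> V=4
t=1: input=1 -> V=6
t=2: input=0 -> V=4
t=3: input=2 -> V=10
t=4: input=2 -> V=15
t=5: input=4 -> V=0 FIRE
t=6: input=1 -> V=4
t=7: input=3 -> V=14
t=8: input=3 -> V=0 FIRE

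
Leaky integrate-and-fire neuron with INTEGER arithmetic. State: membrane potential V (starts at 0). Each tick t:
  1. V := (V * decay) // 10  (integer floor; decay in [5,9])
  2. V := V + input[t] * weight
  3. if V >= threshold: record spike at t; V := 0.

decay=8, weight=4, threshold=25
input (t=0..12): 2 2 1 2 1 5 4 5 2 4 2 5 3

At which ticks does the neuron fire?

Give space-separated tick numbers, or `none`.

t=0: input=2 -> V=8
t=1: input=2 -> V=14
t=2: input=1 -> V=15
t=3: input=2 -> V=20
t=4: input=1 -> V=20
t=5: input=5 -> V=0 FIRE
t=6: input=4 -> V=16
t=7: input=5 -> V=0 FIRE
t=8: input=2 -> V=8
t=9: input=4 -> V=22
t=10: input=2 -> V=0 FIRE
t=11: input=5 -> V=20
t=12: input=3 -> V=0 FIRE

Answer: 5 7 10 12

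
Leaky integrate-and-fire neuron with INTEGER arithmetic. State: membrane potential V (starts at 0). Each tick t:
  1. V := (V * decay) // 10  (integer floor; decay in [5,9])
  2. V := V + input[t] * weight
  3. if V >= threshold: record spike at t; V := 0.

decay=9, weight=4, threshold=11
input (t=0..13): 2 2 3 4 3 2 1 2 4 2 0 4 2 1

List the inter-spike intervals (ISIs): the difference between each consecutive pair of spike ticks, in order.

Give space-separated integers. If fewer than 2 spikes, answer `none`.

Answer: 1 1 1 2 2 3 2

Derivation:
t=0: input=2 -> V=8
t=1: input=2 -> V=0 FIRE
t=2: input=3 -> V=0 FIRE
t=3: input=4 -> V=0 FIRE
t=4: input=3 -> V=0 FIRE
t=5: input=2 -> V=8
t=6: input=1 -> V=0 FIRE
t=7: input=2 -> V=8
t=8: input=4 -> V=0 FIRE
t=9: input=2 -> V=8
t=10: input=0 -> V=7
t=11: input=4 -> V=0 FIRE
t=12: input=2 -> V=8
t=13: input=1 -> V=0 FIRE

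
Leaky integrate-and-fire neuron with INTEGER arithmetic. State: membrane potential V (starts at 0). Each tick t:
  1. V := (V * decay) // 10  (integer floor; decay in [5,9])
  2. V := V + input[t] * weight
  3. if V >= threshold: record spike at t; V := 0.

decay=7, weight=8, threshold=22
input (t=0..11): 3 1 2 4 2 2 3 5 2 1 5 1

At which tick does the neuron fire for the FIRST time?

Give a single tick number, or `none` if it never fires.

Answer: 0

Derivation:
t=0: input=3 -> V=0 FIRE
t=1: input=1 -> V=8
t=2: input=2 -> V=21
t=3: input=4 -> V=0 FIRE
t=4: input=2 -> V=16
t=5: input=2 -> V=0 FIRE
t=6: input=3 -> V=0 FIRE
t=7: input=5 -> V=0 FIRE
t=8: input=2 -> V=16
t=9: input=1 -> V=19
t=10: input=5 -> V=0 FIRE
t=11: input=1 -> V=8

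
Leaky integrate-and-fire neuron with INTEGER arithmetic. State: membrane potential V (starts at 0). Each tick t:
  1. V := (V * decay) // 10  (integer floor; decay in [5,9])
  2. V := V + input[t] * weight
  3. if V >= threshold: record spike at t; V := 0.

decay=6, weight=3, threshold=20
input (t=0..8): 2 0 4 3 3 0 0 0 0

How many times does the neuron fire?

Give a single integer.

t=0: input=2 -> V=6
t=1: input=0 -> V=3
t=2: input=4 -> V=13
t=3: input=3 -> V=16
t=4: input=3 -> V=18
t=5: input=0 -> V=10
t=6: input=0 -> V=6
t=7: input=0 -> V=3
t=8: input=0 -> V=1

Answer: 0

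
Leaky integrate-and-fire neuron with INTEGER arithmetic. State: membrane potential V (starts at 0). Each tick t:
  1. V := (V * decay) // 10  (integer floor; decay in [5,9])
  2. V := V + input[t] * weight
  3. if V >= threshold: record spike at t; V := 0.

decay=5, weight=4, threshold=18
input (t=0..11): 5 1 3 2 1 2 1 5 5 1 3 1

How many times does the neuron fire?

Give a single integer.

t=0: input=5 -> V=0 FIRE
t=1: input=1 -> V=4
t=2: input=3 -> V=14
t=3: input=2 -> V=15
t=4: input=1 -> V=11
t=5: input=2 -> V=13
t=6: input=1 -> V=10
t=7: input=5 -> V=0 FIRE
t=8: input=5 -> V=0 FIRE
t=9: input=1 -> V=4
t=10: input=3 -> V=14
t=11: input=1 -> V=11

Answer: 3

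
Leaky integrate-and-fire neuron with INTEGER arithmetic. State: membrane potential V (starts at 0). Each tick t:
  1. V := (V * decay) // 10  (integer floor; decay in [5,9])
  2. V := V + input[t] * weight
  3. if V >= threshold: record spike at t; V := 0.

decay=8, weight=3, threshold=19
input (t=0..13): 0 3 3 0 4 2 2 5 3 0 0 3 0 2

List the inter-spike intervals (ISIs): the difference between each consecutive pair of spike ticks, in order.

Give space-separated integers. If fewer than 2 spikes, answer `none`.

t=0: input=0 -> V=0
t=1: input=3 -> V=9
t=2: input=3 -> V=16
t=3: input=0 -> V=12
t=4: input=4 -> V=0 FIRE
t=5: input=2 -> V=6
t=6: input=2 -> V=10
t=7: input=5 -> V=0 FIRE
t=8: input=3 -> V=9
t=9: input=0 -> V=7
t=10: input=0 -> V=5
t=11: input=3 -> V=13
t=12: input=0 -> V=10
t=13: input=2 -> V=14

Answer: 3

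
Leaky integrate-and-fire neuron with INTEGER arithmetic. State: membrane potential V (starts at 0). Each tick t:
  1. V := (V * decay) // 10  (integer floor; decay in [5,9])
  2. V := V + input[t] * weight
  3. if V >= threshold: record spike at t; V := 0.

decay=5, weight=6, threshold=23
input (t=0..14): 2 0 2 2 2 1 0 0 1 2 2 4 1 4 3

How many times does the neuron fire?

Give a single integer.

Answer: 2

Derivation:
t=0: input=2 -> V=12
t=1: input=0 -> V=6
t=2: input=2 -> V=15
t=3: input=2 -> V=19
t=4: input=2 -> V=21
t=5: input=1 -> V=16
t=6: input=0 -> V=8
t=7: input=0 -> V=4
t=8: input=1 -> V=8
t=9: input=2 -> V=16
t=10: input=2 -> V=20
t=11: input=4 -> V=0 FIRE
t=12: input=1 -> V=6
t=13: input=4 -> V=0 FIRE
t=14: input=3 -> V=18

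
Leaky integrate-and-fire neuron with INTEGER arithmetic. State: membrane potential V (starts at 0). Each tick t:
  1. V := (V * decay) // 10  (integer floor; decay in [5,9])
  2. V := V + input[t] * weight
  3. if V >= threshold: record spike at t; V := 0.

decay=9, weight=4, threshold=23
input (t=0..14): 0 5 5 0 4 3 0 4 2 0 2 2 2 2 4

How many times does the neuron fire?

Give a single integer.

t=0: input=0 -> V=0
t=1: input=5 -> V=20
t=2: input=5 -> V=0 FIRE
t=3: input=0 -> V=0
t=4: input=4 -> V=16
t=5: input=3 -> V=0 FIRE
t=6: input=0 -> V=0
t=7: input=4 -> V=16
t=8: input=2 -> V=22
t=9: input=0 -> V=19
t=10: input=2 -> V=0 FIRE
t=11: input=2 -> V=8
t=12: input=2 -> V=15
t=13: input=2 -> V=21
t=14: input=4 -> V=0 FIRE

Answer: 4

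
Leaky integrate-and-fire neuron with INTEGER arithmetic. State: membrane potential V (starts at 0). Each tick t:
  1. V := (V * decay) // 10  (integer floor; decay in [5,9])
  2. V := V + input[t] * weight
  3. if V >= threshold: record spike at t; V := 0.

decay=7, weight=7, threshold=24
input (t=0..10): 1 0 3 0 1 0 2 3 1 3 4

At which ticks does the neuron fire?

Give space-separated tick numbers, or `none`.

Answer: 7 9 10

Derivation:
t=0: input=1 -> V=7
t=1: input=0 -> V=4
t=2: input=3 -> V=23
t=3: input=0 -> V=16
t=4: input=1 -> V=18
t=5: input=0 -> V=12
t=6: input=2 -> V=22
t=7: input=3 -> V=0 FIRE
t=8: input=1 -> V=7
t=9: input=3 -> V=0 FIRE
t=10: input=4 -> V=0 FIRE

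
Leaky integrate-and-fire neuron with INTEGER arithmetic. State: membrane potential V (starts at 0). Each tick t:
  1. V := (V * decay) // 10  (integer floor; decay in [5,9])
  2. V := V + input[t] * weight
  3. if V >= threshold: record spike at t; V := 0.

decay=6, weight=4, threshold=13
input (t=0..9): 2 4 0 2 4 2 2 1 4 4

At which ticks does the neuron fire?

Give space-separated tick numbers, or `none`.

t=0: input=2 -> V=8
t=1: input=4 -> V=0 FIRE
t=2: input=0 -> V=0
t=3: input=2 -> V=8
t=4: input=4 -> V=0 FIRE
t=5: input=2 -> V=8
t=6: input=2 -> V=12
t=7: input=1 -> V=11
t=8: input=4 -> V=0 FIRE
t=9: input=4 -> V=0 FIRE

Answer: 1 4 8 9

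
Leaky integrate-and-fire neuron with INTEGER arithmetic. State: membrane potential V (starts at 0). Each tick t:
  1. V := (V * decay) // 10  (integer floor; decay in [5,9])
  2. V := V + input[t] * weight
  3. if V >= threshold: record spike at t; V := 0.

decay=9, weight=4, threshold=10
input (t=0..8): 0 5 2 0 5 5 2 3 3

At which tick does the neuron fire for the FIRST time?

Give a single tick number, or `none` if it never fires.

Answer: 1

Derivation:
t=0: input=0 -> V=0
t=1: input=5 -> V=0 FIRE
t=2: input=2 -> V=8
t=3: input=0 -> V=7
t=4: input=5 -> V=0 FIRE
t=5: input=5 -> V=0 FIRE
t=6: input=2 -> V=8
t=7: input=3 -> V=0 FIRE
t=8: input=3 -> V=0 FIRE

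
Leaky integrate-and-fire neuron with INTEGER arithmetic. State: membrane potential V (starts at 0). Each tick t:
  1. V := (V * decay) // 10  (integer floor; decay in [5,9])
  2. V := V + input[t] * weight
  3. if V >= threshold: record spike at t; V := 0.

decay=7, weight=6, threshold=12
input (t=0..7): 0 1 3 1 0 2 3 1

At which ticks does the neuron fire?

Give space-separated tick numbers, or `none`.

t=0: input=0 -> V=0
t=1: input=1 -> V=6
t=2: input=3 -> V=0 FIRE
t=3: input=1 -> V=6
t=4: input=0 -> V=4
t=5: input=2 -> V=0 FIRE
t=6: input=3 -> V=0 FIRE
t=7: input=1 -> V=6

Answer: 2 5 6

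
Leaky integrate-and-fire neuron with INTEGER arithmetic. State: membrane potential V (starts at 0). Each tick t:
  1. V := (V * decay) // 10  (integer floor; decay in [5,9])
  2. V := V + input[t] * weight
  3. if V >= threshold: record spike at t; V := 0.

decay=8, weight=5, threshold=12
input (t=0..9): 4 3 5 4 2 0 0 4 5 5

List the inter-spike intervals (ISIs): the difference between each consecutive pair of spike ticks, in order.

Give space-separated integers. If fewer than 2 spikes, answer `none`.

Answer: 1 1 1 4 1 1

Derivation:
t=0: input=4 -> V=0 FIRE
t=1: input=3 -> V=0 FIRE
t=2: input=5 -> V=0 FIRE
t=3: input=4 -> V=0 FIRE
t=4: input=2 -> V=10
t=5: input=0 -> V=8
t=6: input=0 -> V=6
t=7: input=4 -> V=0 FIRE
t=8: input=5 -> V=0 FIRE
t=9: input=5 -> V=0 FIRE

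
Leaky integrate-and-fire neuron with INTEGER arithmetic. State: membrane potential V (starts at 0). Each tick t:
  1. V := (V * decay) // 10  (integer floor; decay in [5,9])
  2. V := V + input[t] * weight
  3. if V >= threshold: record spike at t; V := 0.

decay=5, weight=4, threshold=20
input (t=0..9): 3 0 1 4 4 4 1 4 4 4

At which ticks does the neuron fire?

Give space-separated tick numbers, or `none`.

Answer: 4 7 9

Derivation:
t=0: input=3 -> V=12
t=1: input=0 -> V=6
t=2: input=1 -> V=7
t=3: input=4 -> V=19
t=4: input=4 -> V=0 FIRE
t=5: input=4 -> V=16
t=6: input=1 -> V=12
t=7: input=4 -> V=0 FIRE
t=8: input=4 -> V=16
t=9: input=4 -> V=0 FIRE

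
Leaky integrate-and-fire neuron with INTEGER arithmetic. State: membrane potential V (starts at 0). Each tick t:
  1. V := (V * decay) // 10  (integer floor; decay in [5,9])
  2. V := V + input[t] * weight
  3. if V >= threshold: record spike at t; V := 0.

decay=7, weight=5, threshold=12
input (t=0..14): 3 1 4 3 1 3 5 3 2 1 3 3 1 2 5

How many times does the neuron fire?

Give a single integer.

Answer: 11

Derivation:
t=0: input=3 -> V=0 FIRE
t=1: input=1 -> V=5
t=2: input=4 -> V=0 FIRE
t=3: input=3 -> V=0 FIRE
t=4: input=1 -> V=5
t=5: input=3 -> V=0 FIRE
t=6: input=5 -> V=0 FIRE
t=7: input=3 -> V=0 FIRE
t=8: input=2 -> V=10
t=9: input=1 -> V=0 FIRE
t=10: input=3 -> V=0 FIRE
t=11: input=3 -> V=0 FIRE
t=12: input=1 -> V=5
t=13: input=2 -> V=0 FIRE
t=14: input=5 -> V=0 FIRE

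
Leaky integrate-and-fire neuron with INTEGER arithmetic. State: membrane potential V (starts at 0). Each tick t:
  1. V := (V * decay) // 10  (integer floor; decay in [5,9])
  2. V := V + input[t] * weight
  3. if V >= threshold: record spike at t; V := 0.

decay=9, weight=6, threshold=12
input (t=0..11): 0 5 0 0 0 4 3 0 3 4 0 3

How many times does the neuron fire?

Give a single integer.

t=0: input=0 -> V=0
t=1: input=5 -> V=0 FIRE
t=2: input=0 -> V=0
t=3: input=0 -> V=0
t=4: input=0 -> V=0
t=5: input=4 -> V=0 FIRE
t=6: input=3 -> V=0 FIRE
t=7: input=0 -> V=0
t=8: input=3 -> V=0 FIRE
t=9: input=4 -> V=0 FIRE
t=10: input=0 -> V=0
t=11: input=3 -> V=0 FIRE

Answer: 6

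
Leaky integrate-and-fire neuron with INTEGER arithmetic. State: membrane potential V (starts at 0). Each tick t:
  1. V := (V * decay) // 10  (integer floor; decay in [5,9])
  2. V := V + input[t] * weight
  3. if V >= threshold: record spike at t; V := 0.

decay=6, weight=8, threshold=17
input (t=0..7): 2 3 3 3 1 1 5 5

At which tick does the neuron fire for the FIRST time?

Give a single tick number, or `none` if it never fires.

Answer: 1

Derivation:
t=0: input=2 -> V=16
t=1: input=3 -> V=0 FIRE
t=2: input=3 -> V=0 FIRE
t=3: input=3 -> V=0 FIRE
t=4: input=1 -> V=8
t=5: input=1 -> V=12
t=6: input=5 -> V=0 FIRE
t=7: input=5 -> V=0 FIRE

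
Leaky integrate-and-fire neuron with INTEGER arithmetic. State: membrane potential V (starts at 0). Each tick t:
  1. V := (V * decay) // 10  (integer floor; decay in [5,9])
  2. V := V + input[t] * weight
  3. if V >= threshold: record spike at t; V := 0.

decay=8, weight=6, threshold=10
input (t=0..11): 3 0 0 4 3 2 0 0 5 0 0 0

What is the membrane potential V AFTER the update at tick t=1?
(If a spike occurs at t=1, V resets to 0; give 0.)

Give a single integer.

t=0: input=3 -> V=0 FIRE
t=1: input=0 -> V=0
t=2: input=0 -> V=0
t=3: input=4 -> V=0 FIRE
t=4: input=3 -> V=0 FIRE
t=5: input=2 -> V=0 FIRE
t=6: input=0 -> V=0
t=7: input=0 -> V=0
t=8: input=5 -> V=0 FIRE
t=9: input=0 -> V=0
t=10: input=0 -> V=0
t=11: input=0 -> V=0

Answer: 0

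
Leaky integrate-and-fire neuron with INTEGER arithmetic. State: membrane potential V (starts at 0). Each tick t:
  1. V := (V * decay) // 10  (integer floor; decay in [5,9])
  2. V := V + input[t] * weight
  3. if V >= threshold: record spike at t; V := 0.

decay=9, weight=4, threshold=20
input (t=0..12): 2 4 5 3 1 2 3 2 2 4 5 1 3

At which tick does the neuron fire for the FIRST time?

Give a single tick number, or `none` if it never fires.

t=0: input=2 -> V=8
t=1: input=4 -> V=0 FIRE
t=2: input=5 -> V=0 FIRE
t=3: input=3 -> V=12
t=4: input=1 -> V=14
t=5: input=2 -> V=0 FIRE
t=6: input=3 -> V=12
t=7: input=2 -> V=18
t=8: input=2 -> V=0 FIRE
t=9: input=4 -> V=16
t=10: input=5 -> V=0 FIRE
t=11: input=1 -> V=4
t=12: input=3 -> V=15

Answer: 1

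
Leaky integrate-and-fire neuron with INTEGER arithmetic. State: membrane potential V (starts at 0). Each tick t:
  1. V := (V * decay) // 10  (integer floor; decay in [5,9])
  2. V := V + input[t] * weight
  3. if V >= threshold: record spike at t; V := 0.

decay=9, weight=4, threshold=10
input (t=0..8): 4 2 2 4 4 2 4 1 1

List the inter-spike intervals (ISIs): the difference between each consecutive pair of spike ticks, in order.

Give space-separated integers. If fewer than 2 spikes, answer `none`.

t=0: input=4 -> V=0 FIRE
t=1: input=2 -> V=8
t=2: input=2 -> V=0 FIRE
t=3: input=4 -> V=0 FIRE
t=4: input=4 -> V=0 FIRE
t=5: input=2 -> V=8
t=6: input=4 -> V=0 FIRE
t=7: input=1 -> V=4
t=8: input=1 -> V=7

Answer: 2 1 1 2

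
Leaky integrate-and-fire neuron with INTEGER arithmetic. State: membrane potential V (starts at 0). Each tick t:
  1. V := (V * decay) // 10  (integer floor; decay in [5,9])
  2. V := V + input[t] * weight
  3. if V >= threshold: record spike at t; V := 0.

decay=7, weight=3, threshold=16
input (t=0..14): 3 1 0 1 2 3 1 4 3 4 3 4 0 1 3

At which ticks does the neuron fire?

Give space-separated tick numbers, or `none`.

t=0: input=3 -> V=9
t=1: input=1 -> V=9
t=2: input=0 -> V=6
t=3: input=1 -> V=7
t=4: input=2 -> V=10
t=5: input=3 -> V=0 FIRE
t=6: input=1 -> V=3
t=7: input=4 -> V=14
t=8: input=3 -> V=0 FIRE
t=9: input=4 -> V=12
t=10: input=3 -> V=0 FIRE
t=11: input=4 -> V=12
t=12: input=0 -> V=8
t=13: input=1 -> V=8
t=14: input=3 -> V=14

Answer: 5 8 10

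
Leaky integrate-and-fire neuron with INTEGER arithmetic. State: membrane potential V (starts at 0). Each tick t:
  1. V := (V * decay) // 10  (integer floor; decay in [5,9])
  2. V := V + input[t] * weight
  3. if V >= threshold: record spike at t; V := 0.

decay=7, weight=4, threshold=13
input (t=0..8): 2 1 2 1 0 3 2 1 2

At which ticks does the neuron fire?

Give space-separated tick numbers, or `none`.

t=0: input=2 -> V=8
t=1: input=1 -> V=9
t=2: input=2 -> V=0 FIRE
t=3: input=1 -> V=4
t=4: input=0 -> V=2
t=5: input=3 -> V=0 FIRE
t=6: input=2 -> V=8
t=7: input=1 -> V=9
t=8: input=2 -> V=0 FIRE

Answer: 2 5 8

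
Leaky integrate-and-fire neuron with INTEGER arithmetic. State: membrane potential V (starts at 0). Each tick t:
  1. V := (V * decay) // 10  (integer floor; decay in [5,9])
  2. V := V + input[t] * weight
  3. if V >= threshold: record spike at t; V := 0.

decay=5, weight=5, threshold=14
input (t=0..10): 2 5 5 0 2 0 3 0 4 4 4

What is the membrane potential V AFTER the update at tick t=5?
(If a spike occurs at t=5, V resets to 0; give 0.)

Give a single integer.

Answer: 5

Derivation:
t=0: input=2 -> V=10
t=1: input=5 -> V=0 FIRE
t=2: input=5 -> V=0 FIRE
t=3: input=0 -> V=0
t=4: input=2 -> V=10
t=5: input=0 -> V=5
t=6: input=3 -> V=0 FIRE
t=7: input=0 -> V=0
t=8: input=4 -> V=0 FIRE
t=9: input=4 -> V=0 FIRE
t=10: input=4 -> V=0 FIRE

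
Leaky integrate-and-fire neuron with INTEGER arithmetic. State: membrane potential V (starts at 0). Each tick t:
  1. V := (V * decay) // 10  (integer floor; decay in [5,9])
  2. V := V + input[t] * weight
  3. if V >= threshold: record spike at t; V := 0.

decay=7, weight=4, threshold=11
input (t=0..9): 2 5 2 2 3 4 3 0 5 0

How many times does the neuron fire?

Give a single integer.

Answer: 6

Derivation:
t=0: input=2 -> V=8
t=1: input=5 -> V=0 FIRE
t=2: input=2 -> V=8
t=3: input=2 -> V=0 FIRE
t=4: input=3 -> V=0 FIRE
t=5: input=4 -> V=0 FIRE
t=6: input=3 -> V=0 FIRE
t=7: input=0 -> V=0
t=8: input=5 -> V=0 FIRE
t=9: input=0 -> V=0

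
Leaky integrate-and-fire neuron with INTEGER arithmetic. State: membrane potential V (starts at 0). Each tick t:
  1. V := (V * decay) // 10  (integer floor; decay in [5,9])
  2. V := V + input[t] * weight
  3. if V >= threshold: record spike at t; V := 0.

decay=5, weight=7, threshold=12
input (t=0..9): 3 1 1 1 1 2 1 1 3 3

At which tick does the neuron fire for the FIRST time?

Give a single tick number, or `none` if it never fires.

Answer: 0

Derivation:
t=0: input=3 -> V=0 FIRE
t=1: input=1 -> V=7
t=2: input=1 -> V=10
t=3: input=1 -> V=0 FIRE
t=4: input=1 -> V=7
t=5: input=2 -> V=0 FIRE
t=6: input=1 -> V=7
t=7: input=1 -> V=10
t=8: input=3 -> V=0 FIRE
t=9: input=3 -> V=0 FIRE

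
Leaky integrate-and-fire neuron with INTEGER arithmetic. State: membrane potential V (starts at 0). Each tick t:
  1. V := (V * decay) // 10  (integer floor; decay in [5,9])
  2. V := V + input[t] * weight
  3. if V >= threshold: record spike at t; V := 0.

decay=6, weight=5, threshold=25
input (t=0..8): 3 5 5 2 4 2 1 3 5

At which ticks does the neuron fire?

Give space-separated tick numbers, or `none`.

t=0: input=3 -> V=15
t=1: input=5 -> V=0 FIRE
t=2: input=5 -> V=0 FIRE
t=3: input=2 -> V=10
t=4: input=4 -> V=0 FIRE
t=5: input=2 -> V=10
t=6: input=1 -> V=11
t=7: input=3 -> V=21
t=8: input=5 -> V=0 FIRE

Answer: 1 2 4 8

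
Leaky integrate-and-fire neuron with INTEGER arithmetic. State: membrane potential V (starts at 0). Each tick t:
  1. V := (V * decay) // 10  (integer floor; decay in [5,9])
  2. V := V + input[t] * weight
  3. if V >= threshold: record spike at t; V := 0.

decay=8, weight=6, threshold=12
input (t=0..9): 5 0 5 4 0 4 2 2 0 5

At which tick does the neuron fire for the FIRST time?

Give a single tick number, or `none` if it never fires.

Answer: 0

Derivation:
t=0: input=5 -> V=0 FIRE
t=1: input=0 -> V=0
t=2: input=5 -> V=0 FIRE
t=3: input=4 -> V=0 FIRE
t=4: input=0 -> V=0
t=5: input=4 -> V=0 FIRE
t=6: input=2 -> V=0 FIRE
t=7: input=2 -> V=0 FIRE
t=8: input=0 -> V=0
t=9: input=5 -> V=0 FIRE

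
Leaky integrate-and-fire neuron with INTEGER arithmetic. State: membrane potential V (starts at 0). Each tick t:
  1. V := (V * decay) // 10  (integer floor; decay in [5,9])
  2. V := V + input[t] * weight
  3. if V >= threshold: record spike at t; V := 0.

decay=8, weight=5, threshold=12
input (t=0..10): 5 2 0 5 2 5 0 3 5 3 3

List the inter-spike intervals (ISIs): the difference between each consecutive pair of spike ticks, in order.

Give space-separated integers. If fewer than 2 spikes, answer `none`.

Answer: 3 2 2 1 1 1

Derivation:
t=0: input=5 -> V=0 FIRE
t=1: input=2 -> V=10
t=2: input=0 -> V=8
t=3: input=5 -> V=0 FIRE
t=4: input=2 -> V=10
t=5: input=5 -> V=0 FIRE
t=6: input=0 -> V=0
t=7: input=3 -> V=0 FIRE
t=8: input=5 -> V=0 FIRE
t=9: input=3 -> V=0 FIRE
t=10: input=3 -> V=0 FIRE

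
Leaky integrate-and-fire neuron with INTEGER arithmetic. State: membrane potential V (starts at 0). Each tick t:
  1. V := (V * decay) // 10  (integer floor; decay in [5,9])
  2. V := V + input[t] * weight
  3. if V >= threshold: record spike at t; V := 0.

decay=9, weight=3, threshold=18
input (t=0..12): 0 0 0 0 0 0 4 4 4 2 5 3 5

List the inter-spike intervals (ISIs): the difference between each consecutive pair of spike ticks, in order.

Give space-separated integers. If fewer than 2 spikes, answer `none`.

Answer: 3 2

Derivation:
t=0: input=0 -> V=0
t=1: input=0 -> V=0
t=2: input=0 -> V=0
t=3: input=0 -> V=0
t=4: input=0 -> V=0
t=5: input=0 -> V=0
t=6: input=4 -> V=12
t=7: input=4 -> V=0 FIRE
t=8: input=4 -> V=12
t=9: input=2 -> V=16
t=10: input=5 -> V=0 FIRE
t=11: input=3 -> V=9
t=12: input=5 -> V=0 FIRE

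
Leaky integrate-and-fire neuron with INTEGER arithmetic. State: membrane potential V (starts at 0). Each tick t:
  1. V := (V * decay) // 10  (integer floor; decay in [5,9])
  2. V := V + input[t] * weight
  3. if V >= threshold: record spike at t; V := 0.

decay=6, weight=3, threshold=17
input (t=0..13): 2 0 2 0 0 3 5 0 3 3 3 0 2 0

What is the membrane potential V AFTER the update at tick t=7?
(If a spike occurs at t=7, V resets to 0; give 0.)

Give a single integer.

t=0: input=2 -> V=6
t=1: input=0 -> V=3
t=2: input=2 -> V=7
t=3: input=0 -> V=4
t=4: input=0 -> V=2
t=5: input=3 -> V=10
t=6: input=5 -> V=0 FIRE
t=7: input=0 -> V=0
t=8: input=3 -> V=9
t=9: input=3 -> V=14
t=10: input=3 -> V=0 FIRE
t=11: input=0 -> V=0
t=12: input=2 -> V=6
t=13: input=0 -> V=3

Answer: 0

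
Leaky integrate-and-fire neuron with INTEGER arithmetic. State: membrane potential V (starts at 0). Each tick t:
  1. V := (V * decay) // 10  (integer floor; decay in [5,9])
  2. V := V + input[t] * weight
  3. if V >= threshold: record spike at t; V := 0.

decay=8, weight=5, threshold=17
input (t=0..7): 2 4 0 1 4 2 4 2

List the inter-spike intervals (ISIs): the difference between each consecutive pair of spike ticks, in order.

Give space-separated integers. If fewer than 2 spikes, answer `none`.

t=0: input=2 -> V=10
t=1: input=4 -> V=0 FIRE
t=2: input=0 -> V=0
t=3: input=1 -> V=5
t=4: input=4 -> V=0 FIRE
t=5: input=2 -> V=10
t=6: input=4 -> V=0 FIRE
t=7: input=2 -> V=10

Answer: 3 2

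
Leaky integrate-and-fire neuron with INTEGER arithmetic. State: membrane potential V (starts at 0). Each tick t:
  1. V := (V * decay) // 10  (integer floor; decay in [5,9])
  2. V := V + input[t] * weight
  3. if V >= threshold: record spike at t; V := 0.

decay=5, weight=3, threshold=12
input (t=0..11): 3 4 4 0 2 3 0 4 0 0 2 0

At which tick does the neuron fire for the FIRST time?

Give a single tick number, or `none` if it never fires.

t=0: input=3 -> V=9
t=1: input=4 -> V=0 FIRE
t=2: input=4 -> V=0 FIRE
t=3: input=0 -> V=0
t=4: input=2 -> V=6
t=5: input=3 -> V=0 FIRE
t=6: input=0 -> V=0
t=7: input=4 -> V=0 FIRE
t=8: input=0 -> V=0
t=9: input=0 -> V=0
t=10: input=2 -> V=6
t=11: input=0 -> V=3

Answer: 1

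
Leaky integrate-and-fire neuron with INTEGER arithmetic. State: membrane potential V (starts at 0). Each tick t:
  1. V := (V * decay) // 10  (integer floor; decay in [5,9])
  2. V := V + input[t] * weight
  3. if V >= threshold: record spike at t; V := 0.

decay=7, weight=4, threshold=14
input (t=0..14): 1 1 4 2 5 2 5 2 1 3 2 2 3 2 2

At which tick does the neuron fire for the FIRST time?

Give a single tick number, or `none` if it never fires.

t=0: input=1 -> V=4
t=1: input=1 -> V=6
t=2: input=4 -> V=0 FIRE
t=3: input=2 -> V=8
t=4: input=5 -> V=0 FIRE
t=5: input=2 -> V=8
t=6: input=5 -> V=0 FIRE
t=7: input=2 -> V=8
t=8: input=1 -> V=9
t=9: input=3 -> V=0 FIRE
t=10: input=2 -> V=8
t=11: input=2 -> V=13
t=12: input=3 -> V=0 FIRE
t=13: input=2 -> V=8
t=14: input=2 -> V=13

Answer: 2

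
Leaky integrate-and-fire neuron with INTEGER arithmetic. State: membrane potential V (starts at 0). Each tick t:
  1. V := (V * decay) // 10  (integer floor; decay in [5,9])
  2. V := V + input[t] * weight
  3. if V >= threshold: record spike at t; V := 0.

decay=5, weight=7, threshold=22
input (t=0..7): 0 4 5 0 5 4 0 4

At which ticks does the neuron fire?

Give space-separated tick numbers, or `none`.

t=0: input=0 -> V=0
t=1: input=4 -> V=0 FIRE
t=2: input=5 -> V=0 FIRE
t=3: input=0 -> V=0
t=4: input=5 -> V=0 FIRE
t=5: input=4 -> V=0 FIRE
t=6: input=0 -> V=0
t=7: input=4 -> V=0 FIRE

Answer: 1 2 4 5 7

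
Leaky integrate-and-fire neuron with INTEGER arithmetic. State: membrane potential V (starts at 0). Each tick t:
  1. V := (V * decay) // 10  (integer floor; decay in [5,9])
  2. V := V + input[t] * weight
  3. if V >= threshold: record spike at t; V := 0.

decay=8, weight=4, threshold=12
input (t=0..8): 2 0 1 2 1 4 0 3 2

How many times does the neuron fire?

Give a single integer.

t=0: input=2 -> V=8
t=1: input=0 -> V=6
t=2: input=1 -> V=8
t=3: input=2 -> V=0 FIRE
t=4: input=1 -> V=4
t=5: input=4 -> V=0 FIRE
t=6: input=0 -> V=0
t=7: input=3 -> V=0 FIRE
t=8: input=2 -> V=8

Answer: 3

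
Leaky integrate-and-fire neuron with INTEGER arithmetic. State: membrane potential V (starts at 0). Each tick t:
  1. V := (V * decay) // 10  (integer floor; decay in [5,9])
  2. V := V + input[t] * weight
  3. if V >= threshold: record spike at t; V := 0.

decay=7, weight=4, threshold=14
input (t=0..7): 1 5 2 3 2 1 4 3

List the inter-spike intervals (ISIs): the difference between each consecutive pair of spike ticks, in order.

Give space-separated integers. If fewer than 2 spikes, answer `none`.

t=0: input=1 -> V=4
t=1: input=5 -> V=0 FIRE
t=2: input=2 -> V=8
t=3: input=3 -> V=0 FIRE
t=4: input=2 -> V=8
t=5: input=1 -> V=9
t=6: input=4 -> V=0 FIRE
t=7: input=3 -> V=12

Answer: 2 3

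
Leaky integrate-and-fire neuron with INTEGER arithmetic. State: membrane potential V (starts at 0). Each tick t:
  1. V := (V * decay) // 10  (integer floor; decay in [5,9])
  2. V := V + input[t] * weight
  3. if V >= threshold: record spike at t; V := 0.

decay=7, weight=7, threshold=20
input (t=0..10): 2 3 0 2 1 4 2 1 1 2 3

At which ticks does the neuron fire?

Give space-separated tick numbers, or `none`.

Answer: 1 5 9 10

Derivation:
t=0: input=2 -> V=14
t=1: input=3 -> V=0 FIRE
t=2: input=0 -> V=0
t=3: input=2 -> V=14
t=4: input=1 -> V=16
t=5: input=4 -> V=0 FIRE
t=6: input=2 -> V=14
t=7: input=1 -> V=16
t=8: input=1 -> V=18
t=9: input=2 -> V=0 FIRE
t=10: input=3 -> V=0 FIRE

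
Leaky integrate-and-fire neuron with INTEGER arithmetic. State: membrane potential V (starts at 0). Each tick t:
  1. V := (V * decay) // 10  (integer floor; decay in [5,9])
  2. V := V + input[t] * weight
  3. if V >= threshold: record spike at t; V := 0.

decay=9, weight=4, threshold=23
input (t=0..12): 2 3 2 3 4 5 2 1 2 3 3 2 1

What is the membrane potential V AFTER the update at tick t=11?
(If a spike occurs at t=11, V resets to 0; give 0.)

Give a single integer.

Answer: 8

Derivation:
t=0: input=2 -> V=8
t=1: input=3 -> V=19
t=2: input=2 -> V=0 FIRE
t=3: input=3 -> V=12
t=4: input=4 -> V=0 FIRE
t=5: input=5 -> V=20
t=6: input=2 -> V=0 FIRE
t=7: input=1 -> V=4
t=8: input=2 -> V=11
t=9: input=3 -> V=21
t=10: input=3 -> V=0 FIRE
t=11: input=2 -> V=8
t=12: input=1 -> V=11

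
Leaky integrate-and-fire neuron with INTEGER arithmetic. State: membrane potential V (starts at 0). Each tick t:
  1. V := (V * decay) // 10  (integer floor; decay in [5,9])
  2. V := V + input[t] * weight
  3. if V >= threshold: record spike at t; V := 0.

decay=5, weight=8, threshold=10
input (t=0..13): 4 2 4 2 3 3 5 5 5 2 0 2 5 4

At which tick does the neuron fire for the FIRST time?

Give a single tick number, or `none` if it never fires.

Answer: 0

Derivation:
t=0: input=4 -> V=0 FIRE
t=1: input=2 -> V=0 FIRE
t=2: input=4 -> V=0 FIRE
t=3: input=2 -> V=0 FIRE
t=4: input=3 -> V=0 FIRE
t=5: input=3 -> V=0 FIRE
t=6: input=5 -> V=0 FIRE
t=7: input=5 -> V=0 FIRE
t=8: input=5 -> V=0 FIRE
t=9: input=2 -> V=0 FIRE
t=10: input=0 -> V=0
t=11: input=2 -> V=0 FIRE
t=12: input=5 -> V=0 FIRE
t=13: input=4 -> V=0 FIRE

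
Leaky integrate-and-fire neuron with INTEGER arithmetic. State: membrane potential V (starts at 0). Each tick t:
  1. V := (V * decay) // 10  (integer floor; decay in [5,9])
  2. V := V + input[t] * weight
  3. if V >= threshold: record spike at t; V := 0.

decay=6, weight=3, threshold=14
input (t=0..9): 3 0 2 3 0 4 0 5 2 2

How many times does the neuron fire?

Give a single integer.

t=0: input=3 -> V=9
t=1: input=0 -> V=5
t=2: input=2 -> V=9
t=3: input=3 -> V=0 FIRE
t=4: input=0 -> V=0
t=5: input=4 -> V=12
t=6: input=0 -> V=7
t=7: input=5 -> V=0 FIRE
t=8: input=2 -> V=6
t=9: input=2 -> V=9

Answer: 2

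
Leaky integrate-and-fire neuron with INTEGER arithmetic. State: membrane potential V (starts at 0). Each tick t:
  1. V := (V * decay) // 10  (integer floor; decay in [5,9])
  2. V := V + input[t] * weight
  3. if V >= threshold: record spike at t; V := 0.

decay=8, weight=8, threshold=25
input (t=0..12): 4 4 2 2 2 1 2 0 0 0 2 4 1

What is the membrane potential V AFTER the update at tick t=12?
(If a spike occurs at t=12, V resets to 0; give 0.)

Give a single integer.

Answer: 8

Derivation:
t=0: input=4 -> V=0 FIRE
t=1: input=4 -> V=0 FIRE
t=2: input=2 -> V=16
t=3: input=2 -> V=0 FIRE
t=4: input=2 -> V=16
t=5: input=1 -> V=20
t=6: input=2 -> V=0 FIRE
t=7: input=0 -> V=0
t=8: input=0 -> V=0
t=9: input=0 -> V=0
t=10: input=2 -> V=16
t=11: input=4 -> V=0 FIRE
t=12: input=1 -> V=8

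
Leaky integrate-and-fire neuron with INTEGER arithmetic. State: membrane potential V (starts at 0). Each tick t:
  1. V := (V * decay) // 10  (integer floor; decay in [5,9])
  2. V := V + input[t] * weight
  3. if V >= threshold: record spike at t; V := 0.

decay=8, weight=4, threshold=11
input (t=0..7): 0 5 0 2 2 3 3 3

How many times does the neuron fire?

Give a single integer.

Answer: 5

Derivation:
t=0: input=0 -> V=0
t=1: input=5 -> V=0 FIRE
t=2: input=0 -> V=0
t=3: input=2 -> V=8
t=4: input=2 -> V=0 FIRE
t=5: input=3 -> V=0 FIRE
t=6: input=3 -> V=0 FIRE
t=7: input=3 -> V=0 FIRE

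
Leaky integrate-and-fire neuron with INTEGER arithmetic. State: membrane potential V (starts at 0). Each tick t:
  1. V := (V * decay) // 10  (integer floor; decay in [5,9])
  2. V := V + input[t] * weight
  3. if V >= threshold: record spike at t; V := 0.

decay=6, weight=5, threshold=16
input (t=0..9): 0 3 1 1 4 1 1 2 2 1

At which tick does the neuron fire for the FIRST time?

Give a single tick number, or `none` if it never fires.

Answer: 4

Derivation:
t=0: input=0 -> V=0
t=1: input=3 -> V=15
t=2: input=1 -> V=14
t=3: input=1 -> V=13
t=4: input=4 -> V=0 FIRE
t=5: input=1 -> V=5
t=6: input=1 -> V=8
t=7: input=2 -> V=14
t=8: input=2 -> V=0 FIRE
t=9: input=1 -> V=5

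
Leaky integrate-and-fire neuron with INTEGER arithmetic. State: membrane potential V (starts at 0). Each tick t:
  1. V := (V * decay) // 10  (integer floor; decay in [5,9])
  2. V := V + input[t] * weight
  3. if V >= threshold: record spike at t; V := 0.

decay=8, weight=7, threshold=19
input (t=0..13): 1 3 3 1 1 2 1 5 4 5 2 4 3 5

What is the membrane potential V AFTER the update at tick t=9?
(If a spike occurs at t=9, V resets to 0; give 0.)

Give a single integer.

Answer: 0

Derivation:
t=0: input=1 -> V=7
t=1: input=3 -> V=0 FIRE
t=2: input=3 -> V=0 FIRE
t=3: input=1 -> V=7
t=4: input=1 -> V=12
t=5: input=2 -> V=0 FIRE
t=6: input=1 -> V=7
t=7: input=5 -> V=0 FIRE
t=8: input=4 -> V=0 FIRE
t=9: input=5 -> V=0 FIRE
t=10: input=2 -> V=14
t=11: input=4 -> V=0 FIRE
t=12: input=3 -> V=0 FIRE
t=13: input=5 -> V=0 FIRE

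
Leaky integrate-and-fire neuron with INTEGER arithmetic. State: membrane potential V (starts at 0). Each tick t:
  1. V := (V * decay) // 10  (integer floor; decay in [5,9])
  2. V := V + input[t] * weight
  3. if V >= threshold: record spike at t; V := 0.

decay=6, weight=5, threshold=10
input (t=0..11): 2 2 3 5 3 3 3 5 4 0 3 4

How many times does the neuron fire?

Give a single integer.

Answer: 11

Derivation:
t=0: input=2 -> V=0 FIRE
t=1: input=2 -> V=0 FIRE
t=2: input=3 -> V=0 FIRE
t=3: input=5 -> V=0 FIRE
t=4: input=3 -> V=0 FIRE
t=5: input=3 -> V=0 FIRE
t=6: input=3 -> V=0 FIRE
t=7: input=5 -> V=0 FIRE
t=8: input=4 -> V=0 FIRE
t=9: input=0 -> V=0
t=10: input=3 -> V=0 FIRE
t=11: input=4 -> V=0 FIRE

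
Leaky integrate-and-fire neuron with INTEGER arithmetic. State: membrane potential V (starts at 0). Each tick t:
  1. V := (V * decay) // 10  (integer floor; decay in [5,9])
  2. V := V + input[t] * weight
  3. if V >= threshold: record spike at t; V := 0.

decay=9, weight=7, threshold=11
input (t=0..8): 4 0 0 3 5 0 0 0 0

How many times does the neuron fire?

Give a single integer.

Answer: 3

Derivation:
t=0: input=4 -> V=0 FIRE
t=1: input=0 -> V=0
t=2: input=0 -> V=0
t=3: input=3 -> V=0 FIRE
t=4: input=5 -> V=0 FIRE
t=5: input=0 -> V=0
t=6: input=0 -> V=0
t=7: input=0 -> V=0
t=8: input=0 -> V=0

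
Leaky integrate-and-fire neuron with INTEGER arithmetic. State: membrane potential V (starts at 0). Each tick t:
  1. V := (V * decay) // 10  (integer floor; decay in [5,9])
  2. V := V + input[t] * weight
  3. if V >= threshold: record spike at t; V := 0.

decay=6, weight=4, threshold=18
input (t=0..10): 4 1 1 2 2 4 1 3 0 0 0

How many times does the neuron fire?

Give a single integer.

Answer: 1

Derivation:
t=0: input=4 -> V=16
t=1: input=1 -> V=13
t=2: input=1 -> V=11
t=3: input=2 -> V=14
t=4: input=2 -> V=16
t=5: input=4 -> V=0 FIRE
t=6: input=1 -> V=4
t=7: input=3 -> V=14
t=8: input=0 -> V=8
t=9: input=0 -> V=4
t=10: input=0 -> V=2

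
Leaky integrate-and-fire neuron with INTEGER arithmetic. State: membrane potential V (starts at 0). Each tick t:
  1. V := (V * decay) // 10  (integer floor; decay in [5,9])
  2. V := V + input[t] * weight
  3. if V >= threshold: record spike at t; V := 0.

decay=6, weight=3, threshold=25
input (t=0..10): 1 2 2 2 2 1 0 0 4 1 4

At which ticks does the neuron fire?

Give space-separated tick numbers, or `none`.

t=0: input=1 -> V=3
t=1: input=2 -> V=7
t=2: input=2 -> V=10
t=3: input=2 -> V=12
t=4: input=2 -> V=13
t=5: input=1 -> V=10
t=6: input=0 -> V=6
t=7: input=0 -> V=3
t=8: input=4 -> V=13
t=9: input=1 -> V=10
t=10: input=4 -> V=18

Answer: none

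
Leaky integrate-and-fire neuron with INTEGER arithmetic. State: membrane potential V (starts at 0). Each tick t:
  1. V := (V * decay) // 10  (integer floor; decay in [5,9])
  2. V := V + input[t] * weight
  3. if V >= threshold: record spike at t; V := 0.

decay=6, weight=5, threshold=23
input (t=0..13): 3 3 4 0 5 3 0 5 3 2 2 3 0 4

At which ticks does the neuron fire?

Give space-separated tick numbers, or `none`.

t=0: input=3 -> V=15
t=1: input=3 -> V=0 FIRE
t=2: input=4 -> V=20
t=3: input=0 -> V=12
t=4: input=5 -> V=0 FIRE
t=5: input=3 -> V=15
t=6: input=0 -> V=9
t=7: input=5 -> V=0 FIRE
t=8: input=3 -> V=15
t=9: input=2 -> V=19
t=10: input=2 -> V=21
t=11: input=3 -> V=0 FIRE
t=12: input=0 -> V=0
t=13: input=4 -> V=20

Answer: 1 4 7 11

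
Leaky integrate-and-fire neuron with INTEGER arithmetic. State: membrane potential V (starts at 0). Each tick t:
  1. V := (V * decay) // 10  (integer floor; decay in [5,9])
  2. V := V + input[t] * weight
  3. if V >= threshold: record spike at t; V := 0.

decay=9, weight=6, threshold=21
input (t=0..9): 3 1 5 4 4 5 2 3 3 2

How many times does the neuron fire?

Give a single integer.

Answer: 7

Derivation:
t=0: input=3 -> V=18
t=1: input=1 -> V=0 FIRE
t=2: input=5 -> V=0 FIRE
t=3: input=4 -> V=0 FIRE
t=4: input=4 -> V=0 FIRE
t=5: input=5 -> V=0 FIRE
t=6: input=2 -> V=12
t=7: input=3 -> V=0 FIRE
t=8: input=3 -> V=18
t=9: input=2 -> V=0 FIRE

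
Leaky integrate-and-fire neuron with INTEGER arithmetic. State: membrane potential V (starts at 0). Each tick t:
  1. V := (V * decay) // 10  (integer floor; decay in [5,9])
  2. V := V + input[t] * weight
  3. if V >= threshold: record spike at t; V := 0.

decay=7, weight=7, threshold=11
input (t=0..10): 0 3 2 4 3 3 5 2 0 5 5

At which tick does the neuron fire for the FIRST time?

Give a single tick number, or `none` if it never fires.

t=0: input=0 -> V=0
t=1: input=3 -> V=0 FIRE
t=2: input=2 -> V=0 FIRE
t=3: input=4 -> V=0 FIRE
t=4: input=3 -> V=0 FIRE
t=5: input=3 -> V=0 FIRE
t=6: input=5 -> V=0 FIRE
t=7: input=2 -> V=0 FIRE
t=8: input=0 -> V=0
t=9: input=5 -> V=0 FIRE
t=10: input=5 -> V=0 FIRE

Answer: 1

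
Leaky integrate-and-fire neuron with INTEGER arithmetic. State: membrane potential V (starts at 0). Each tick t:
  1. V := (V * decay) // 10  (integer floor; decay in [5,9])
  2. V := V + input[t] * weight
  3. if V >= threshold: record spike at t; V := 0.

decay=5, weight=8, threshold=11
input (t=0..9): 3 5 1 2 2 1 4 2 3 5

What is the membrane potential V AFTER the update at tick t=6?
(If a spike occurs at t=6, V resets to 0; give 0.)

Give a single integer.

Answer: 0

Derivation:
t=0: input=3 -> V=0 FIRE
t=1: input=5 -> V=0 FIRE
t=2: input=1 -> V=8
t=3: input=2 -> V=0 FIRE
t=4: input=2 -> V=0 FIRE
t=5: input=1 -> V=8
t=6: input=4 -> V=0 FIRE
t=7: input=2 -> V=0 FIRE
t=8: input=3 -> V=0 FIRE
t=9: input=5 -> V=0 FIRE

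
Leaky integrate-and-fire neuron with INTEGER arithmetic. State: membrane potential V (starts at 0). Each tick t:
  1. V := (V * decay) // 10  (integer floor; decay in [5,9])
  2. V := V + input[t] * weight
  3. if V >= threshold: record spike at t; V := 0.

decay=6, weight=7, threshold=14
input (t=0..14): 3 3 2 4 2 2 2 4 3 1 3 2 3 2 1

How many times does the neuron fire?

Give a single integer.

Answer: 13

Derivation:
t=0: input=3 -> V=0 FIRE
t=1: input=3 -> V=0 FIRE
t=2: input=2 -> V=0 FIRE
t=3: input=4 -> V=0 FIRE
t=4: input=2 -> V=0 FIRE
t=5: input=2 -> V=0 FIRE
t=6: input=2 -> V=0 FIRE
t=7: input=4 -> V=0 FIRE
t=8: input=3 -> V=0 FIRE
t=9: input=1 -> V=7
t=10: input=3 -> V=0 FIRE
t=11: input=2 -> V=0 FIRE
t=12: input=3 -> V=0 FIRE
t=13: input=2 -> V=0 FIRE
t=14: input=1 -> V=7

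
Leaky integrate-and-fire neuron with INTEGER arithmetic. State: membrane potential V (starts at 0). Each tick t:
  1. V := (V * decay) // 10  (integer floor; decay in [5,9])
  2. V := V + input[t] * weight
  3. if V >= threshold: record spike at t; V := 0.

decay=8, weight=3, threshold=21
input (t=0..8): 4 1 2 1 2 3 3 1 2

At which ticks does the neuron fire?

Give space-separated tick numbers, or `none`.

Answer: 5

Derivation:
t=0: input=4 -> V=12
t=1: input=1 -> V=12
t=2: input=2 -> V=15
t=3: input=1 -> V=15
t=4: input=2 -> V=18
t=5: input=3 -> V=0 FIRE
t=6: input=3 -> V=9
t=7: input=1 -> V=10
t=8: input=2 -> V=14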